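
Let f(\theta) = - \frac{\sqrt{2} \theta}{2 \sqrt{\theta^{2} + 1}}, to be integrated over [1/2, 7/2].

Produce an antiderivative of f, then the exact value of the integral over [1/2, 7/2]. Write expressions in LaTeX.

f matches the chain-rule pattern g'(h)*h' with inner function h(\theta) = 2 \theta^{2} + 2; substituting u = h(\theta) collapses the integral.
F(\theta) = - \frac{\sqrt{2} \sqrt{\theta^{2} + 1}}{2} is an antiderivative of f.
Check: d/d\theta[- \frac{\sqrt{2} \sqrt{\theta^{2} + 1}}{2}] = - \frac{\sqrt{2} \theta}{2 \sqrt{\theta^{2} + 1}} = f(\theta).
F(7/2) = - \frac{\sqrt{106}}{4}; F(1/2) = - \frac{\sqrt{10}}{4}.
Integral = F(7/2) - F(1/2) = - \frac{\sqrt{106}}{4} + \frac{\sqrt{10}}{4}.

Antiderivative: F(\theta) = - \frac{\sqrt{2} \sqrt{\theta^{2} + 1}}{2}; value = - \frac{\sqrt{106}}{4} + \frac{\sqrt{10}}{4}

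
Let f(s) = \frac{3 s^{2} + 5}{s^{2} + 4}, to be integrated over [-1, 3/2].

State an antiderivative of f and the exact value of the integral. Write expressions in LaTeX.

Any candidate F(s) must reproduce f(s) exactly when differentiated.
F(s) = 3 s - \frac{7 \operatorname{atan}{\left(\frac{s}{2} \right)}}{2} is an antiderivative of f.
Check: d/ds[3 s - \frac{7 \operatorname{atan}{\left(\frac{s}{2} \right)}}{2}] = \frac{3 s^{2} + 5}{s^{2} + 4} = f(s).
F(3/2) = \frac{9}{2} - \frac{7 \operatorname{atan}{\left(\frac{3}{4} \right)}}{2}; F(-1) = -3 + \frac{7 \operatorname{atan}{\left(\frac{1}{2} \right)}}{2}.
Integral = F(3/2) - F(-1) = - \frac{7 \operatorname{atan}{\left(\frac{3}{4} \right)}}{2} - \frac{7 \operatorname{atan}{\left(\frac{1}{2} \right)}}{2} + \frac{15}{2}.

Antiderivative: F(s) = 3 s - \frac{7 \operatorname{atan}{\left(\frac{s}{2} \right)}}{2}; value = - \frac{7 \operatorname{atan}{\left(\frac{3}{4} \right)}}{2} - \frac{7 \operatorname{atan}{\left(\frac{1}{2} \right)}}{2} + \frac{15}{2}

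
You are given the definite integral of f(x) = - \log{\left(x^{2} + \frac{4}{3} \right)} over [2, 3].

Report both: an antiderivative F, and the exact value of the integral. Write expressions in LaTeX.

Any candidate F(x) must reproduce f(x) exactly when differentiated.
F(x) = \frac{- 3 x \log{\left(x^{2} + \frac{4}{3} \right)} + 6 x - 4 \sqrt{3} \operatorname{atan}{\left(\frac{\sqrt{3} x}{2} \right)}}{3} is an antiderivative of f.
Check: d/dx[\frac{- 3 x \log{\left(x^{2} + \frac{4}{3} \right)} + 6 x - 4 \sqrt{3} \operatorname{atan}{\left(\frac{\sqrt{3} x}{2} \right)}}{3}] = - \log{\left(x^{2} + \frac{4}{3} \right)} = f(x).
F(3) = - 3 \log{\left(\frac{31}{3} \right)} - \frac{4 \sqrt{3} \operatorname{atan}{\left(\frac{3 \sqrt{3}}{2} \right)}}{3} + 6; F(2) = - 2 \log{\left(\frac{16}{3} \right)} - \frac{4 \sqrt{3} \pi}{9} + 4.
Integral = F(3) - F(2) = - 3 \log{\left(\frac{31}{3} \right)} - \frac{4 \sqrt{3} \operatorname{atan}{\left(\frac{3 \sqrt{3}}{2} \right)}}{3} + 2 + \frac{4 \sqrt{3} \pi}{9} + 2 \log{\left(\frac{16}{3} \right)}.

Antiderivative: F(x) = \frac{- 3 x \log{\left(x^{2} + \frac{4}{3} \right)} + 6 x - 4 \sqrt{3} \operatorname{atan}{\left(\frac{\sqrt{3} x}{2} \right)}}{3}; value = - 3 \log{\left(\frac{31}{3} \right)} - \frac{4 \sqrt{3} \operatorname{atan}{\left(\frac{3 \sqrt{3}}{2} \right)}}{3} + 2 + \frac{4 \sqrt{3} \pi}{9} + 2 \log{\left(\frac{16}{3} \right)}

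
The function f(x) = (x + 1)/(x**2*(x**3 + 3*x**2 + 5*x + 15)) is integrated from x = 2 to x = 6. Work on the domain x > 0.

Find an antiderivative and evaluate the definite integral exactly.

The denominator factors as x**2*(x + 3)*(x**2 + 5); partial fractions split f into directly integrable pieces: -(x + 4)/(35*(x**2 + 5)) - 1/(63*(x + 3)) + 2/(45*x) + 1/(15*x**2).
F(x) = (140*x*log(x) - 50*x*log(x + 3) - 45*x*log(x**2 + 5) - 72*sqrt(5)*x*atan(sqrt(5)*x/5) - 210)/(3150*x) is an antiderivative of f.
Check: d/dx[(140*x*log(x) - 50*x*log(x + 3) - 45*x*log(x**2 + 5) - 72*sqrt(5)*x*atan(sqrt(5)*x/5) - 210)/(3150*x)] = (x + 1)/(x**5 + 3*x**4 + 5*x**3 + 15*x**2), which equals f(x).
F(6) = -4*sqrt(5)*atan(6*sqrt(5)/5)/175 - log(41)/70 - log(9)/63 - 1/90 + 2*log(6)/45; F(2) = -4*sqrt(5)*atan(2*sqrt(5)/5)/175 - 1/30 - log(9)/70 - log(5)/63 + 2*log(2)/45.
Integral = F(6) - F(2) = -4*sqrt(5)*atan(6*sqrt(5)/5)/175 - log(41)/70 - 2*log(2)/45 - log(9)/630 + 1/45 + log(5)/63 + 4*sqrt(5)*atan(2*sqrt(5)/5)/175 + 2*log(6)/45.

Antiderivative: F(x) = (140*x*log(x) - 50*x*log(x + 3) - 45*x*log(x**2 + 5) - 72*sqrt(5)*x*atan(sqrt(5)*x/5) - 210)/(3150*x); value = -4*sqrt(5)*atan(6*sqrt(5)/5)/175 - log(41)/70 - 2*log(2)/45 - log(9)/630 + 1/45 + log(5)/63 + 4*sqrt(5)*atan(2*sqrt(5)/5)/175 + 2*log(6)/45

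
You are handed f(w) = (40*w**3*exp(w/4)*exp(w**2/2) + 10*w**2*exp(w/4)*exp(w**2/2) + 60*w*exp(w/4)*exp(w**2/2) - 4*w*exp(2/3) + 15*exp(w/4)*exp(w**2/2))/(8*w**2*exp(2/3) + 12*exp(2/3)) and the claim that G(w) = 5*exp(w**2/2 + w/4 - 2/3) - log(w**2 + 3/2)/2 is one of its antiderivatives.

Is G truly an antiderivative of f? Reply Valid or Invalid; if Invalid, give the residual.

d/dw[G] = (40*w**3*exp(-2/3)*exp(w/4)*exp(w**2/2) + 10*w**2*exp(-2/3)*exp(w/4)*exp(w**2/2) + 60*w*exp(-2/3)*exp(w/4)*exp(w**2/2) - 8*w + 15*exp(-2/3)*exp(w/4)*exp(w**2/2))/(8*w**2 + 12)
d/dw[G] - f(w) = -w/(2*w**2 + 3) != 0.

Invalid: d/dw[G] - f = -w/(2*w**2 + 3), which is not 0.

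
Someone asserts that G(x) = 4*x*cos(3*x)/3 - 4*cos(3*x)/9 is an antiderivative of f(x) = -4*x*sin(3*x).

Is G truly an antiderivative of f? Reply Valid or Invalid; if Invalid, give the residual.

d/dx[G] = -4*x*sin(3*x) + 4*sin(3*x)/3 + 4*cos(3*x)/3
d/dx[G] - f(x) = 4*sin(3*x)/3 + 4*cos(3*x)/3 != 0.

Invalid: d/dx[G] - f = 4*sin(3*x)/3 + 4*cos(3*x)/3, which is not 0.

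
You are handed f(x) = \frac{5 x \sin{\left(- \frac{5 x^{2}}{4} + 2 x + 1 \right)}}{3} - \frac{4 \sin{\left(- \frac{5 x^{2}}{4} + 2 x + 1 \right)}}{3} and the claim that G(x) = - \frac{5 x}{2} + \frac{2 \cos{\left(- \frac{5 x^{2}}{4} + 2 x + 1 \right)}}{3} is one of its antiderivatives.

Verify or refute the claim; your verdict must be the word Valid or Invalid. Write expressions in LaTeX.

Invalid: d/dx[G] - f = - \frac{5}{2}, which is not 0.

d/dx[G] = \frac{5 x \sin{\left(- \frac{5 x^{2}}{4} + 2 x + 1 \right)}}{3} - \frac{4 \sin{\left(- \frac{5 x^{2}}{4} + 2 x + 1 \right)}}{3} - \frac{5}{2}
d/dx[G] - f(x) = - \frac{5}{2} != 0.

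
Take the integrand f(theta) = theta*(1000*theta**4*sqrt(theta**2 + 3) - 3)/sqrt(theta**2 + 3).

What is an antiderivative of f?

An antiderivative is F(theta) = 500*theta**6/3 - 3*sqrt(theta**2 + 3).

An antiderivative F(theta) passes only if d/dtheta[F] lands on f(theta) exactly.
Check: d/dtheta[500*theta**6/3 - 3*sqrt(theta**2 + 3)] = (1000*theta**5*sqrt(theta**2 + 3) - 3*theta)/sqrt(theta**2 + 3), which equals f(theta).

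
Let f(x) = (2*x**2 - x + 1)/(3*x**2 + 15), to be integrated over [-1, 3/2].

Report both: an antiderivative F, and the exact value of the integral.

An antiderivative F(x) passes only if d/dx[F] lands on f(x) exactly.
F(x) = 2*x/3 - log(x**2 + 5)/6 - 3*sqrt(5)*atan(sqrt(5)*x/5)/5 is an antiderivative of f.
Check: d/dx[2*x/3 - log(x**2 + 5)/6 - 3*sqrt(5)*atan(sqrt(5)*x/5)/5] = (2*x**2 - x + 1)/(3*x**2 + 15) = f(x).
F(3/2) = -3*sqrt(5)*atan(3*sqrt(5)/10)/5 - log(29/4)/6 + 1; F(-1) = -2/3 - log(6)/6 + 3*sqrt(5)*atan(sqrt(5)/5)/5.
Integral = F(3/2) - F(-1) = -3*sqrt(5)*atan(3*sqrt(5)/10)/5 - 3*sqrt(5)*atan(sqrt(5)/5)/5 - log(29/4)/6 + log(6)/6 + 5/3.

Antiderivative: F(x) = 2*x/3 - log(x**2 + 5)/6 - 3*sqrt(5)*atan(sqrt(5)*x/5)/5; value = -3*sqrt(5)*atan(3*sqrt(5)/10)/5 - 3*sqrt(5)*atan(sqrt(5)/5)/5 - log(29/4)/6 + log(6)/6 + 5/3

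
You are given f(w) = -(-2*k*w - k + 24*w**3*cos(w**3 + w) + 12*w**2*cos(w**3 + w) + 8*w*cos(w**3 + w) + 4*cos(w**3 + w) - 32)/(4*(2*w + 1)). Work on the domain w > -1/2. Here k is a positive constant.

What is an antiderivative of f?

An antiderivative is F(w) = k*w/4 + 4*log(2*w + 1) - sin(w**3 + w).

An antiderivative F(w) passes only if d/dw[F] lands on f(w) exactly.
Check: d/dw[k*w/4 + 4*log(2*w + 1) - sin(w**3 + w)] = (2*k*w + k - 24*w**3*cos(w**3 + w) - 12*w**2*cos(w**3 + w) - 8*w*cos(w**3 + w) - 4*cos(w**3 + w) + 32)/(8*w + 4), which equals f(w).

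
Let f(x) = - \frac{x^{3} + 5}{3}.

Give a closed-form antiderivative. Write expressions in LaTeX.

Whatever form F(x) takes, F'(x) = f(x) is non-negotiable.
Check: d/dx[- \frac{x^{4}}{12} - \frac{5 x}{3}] = - \frac{x^{3}}{3} - \frac{5}{3}, which equals f(x).

An antiderivative is F(x) = - \frac{x^{4}}{12} - \frac{5 x}{3}.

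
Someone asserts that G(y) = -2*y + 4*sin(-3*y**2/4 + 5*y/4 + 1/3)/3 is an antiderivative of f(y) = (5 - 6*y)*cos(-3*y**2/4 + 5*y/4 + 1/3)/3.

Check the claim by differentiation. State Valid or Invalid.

Invalid: d/dy[G] - f = -2, which is not 0.

d/dy[G] = -2*y*cos(-3*y**2/4 + 5*y/4 + 1/3) + 5*cos(-3*y**2/4 + 5*y/4 + 1/3)/3 - 2
d/dy[G] - f(y) = -2 != 0.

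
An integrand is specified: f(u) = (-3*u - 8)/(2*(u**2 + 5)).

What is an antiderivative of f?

Since d/du undoes antidifferentiation here, F'(u) = f(u) is required of F(u).
Check: d/du[-(15*log(u**2 + 5) + 16*sqrt(5)*atan(sqrt(5)*u/5))/20] = (-3*u - 8)/(2*u**2 + 10), which equals f(u).

An antiderivative is F(u) = -(15*log(u**2 + 5) + 16*sqrt(5)*atan(sqrt(5)*u/5))/20.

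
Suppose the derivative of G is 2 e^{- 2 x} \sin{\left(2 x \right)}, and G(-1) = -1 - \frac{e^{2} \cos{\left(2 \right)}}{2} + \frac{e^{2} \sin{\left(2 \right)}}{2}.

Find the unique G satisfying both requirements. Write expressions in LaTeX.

G(x) = -1 - \frac{e^{- 2 x} \sin{\left(2 x \right)}}{2} - \frac{e^{- 2 x} \cos{\left(2 x \right)}}{2}

Any candidate G(x) must reproduce the stated G'(x) exactly.
A general antiderivative is - \frac{e^{- 2 x} \sin{\left(2 x \right)}}{2} - \frac{e^{- 2 x} \cos{\left(2 x \right)}}{2} + C.
The condition gives C = -1 - \frac{e^{2} \cos{\left(2 \right)}}{2} + \frac{e^{2} \sin{\left(2 \right)}}{2} - (- \frac{e^{2} \cos{\left(2 \right)}}{2} + \frac{e^{2} \sin{\left(2 \right)}}{2}) = -1.
So G(x) = -1 - \frac{e^{- 2 x} \sin{\left(2 x \right)}}{2} - \frac{e^{- 2 x} \cos{\left(2 x \right)}}{2}.
Check: d/dx[-1 - \frac{e^{- 2 x} \sin{\left(2 x \right)}}{2} - \frac{e^{- 2 x} \cos{\left(2 x \right)}}{2}] = 2 e^{- 2 x} \sin{\left(2 x \right)} = G'(x).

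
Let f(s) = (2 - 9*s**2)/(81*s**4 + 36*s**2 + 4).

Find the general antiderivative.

F(s) = s/(9*s**2 + 2) + C

Recognize the product-rule pattern: f = u'v + uv' with u = s/3, v = 1/(3*s**2 + 2/3), so integration by parts undoes it.
Check: d/ds[s/(9*s**2 + 2)] = (2 - 9*s**2)/(81*s**4 + 36*s**2 + 4) = f(s).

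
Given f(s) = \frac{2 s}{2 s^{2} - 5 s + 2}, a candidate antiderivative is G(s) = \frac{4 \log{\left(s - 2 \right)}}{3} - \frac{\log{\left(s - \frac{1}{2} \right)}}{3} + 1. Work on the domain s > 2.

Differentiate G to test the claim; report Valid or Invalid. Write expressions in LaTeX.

d/ds[G] = \frac{2 s}{2 s^{2} - 5 s + 2}
This equals f(s) exactly, so the claim holds.

Valid - the claim checks out under differentiation.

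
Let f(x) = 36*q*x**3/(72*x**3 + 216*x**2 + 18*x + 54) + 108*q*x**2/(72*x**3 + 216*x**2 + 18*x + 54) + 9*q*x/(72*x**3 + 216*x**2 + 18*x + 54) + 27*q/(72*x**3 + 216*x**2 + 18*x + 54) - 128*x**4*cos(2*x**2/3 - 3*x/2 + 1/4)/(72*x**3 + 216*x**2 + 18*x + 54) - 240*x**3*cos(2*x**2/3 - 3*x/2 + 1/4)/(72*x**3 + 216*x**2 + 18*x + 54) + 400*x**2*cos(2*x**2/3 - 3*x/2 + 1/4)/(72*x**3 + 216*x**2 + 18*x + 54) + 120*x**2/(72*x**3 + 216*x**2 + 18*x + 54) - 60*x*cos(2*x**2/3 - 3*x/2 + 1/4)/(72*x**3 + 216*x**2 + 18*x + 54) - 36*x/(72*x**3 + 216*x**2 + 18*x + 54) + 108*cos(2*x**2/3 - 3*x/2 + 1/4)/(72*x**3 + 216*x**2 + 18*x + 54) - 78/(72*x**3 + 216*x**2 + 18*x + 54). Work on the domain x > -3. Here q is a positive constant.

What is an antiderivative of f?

An antiderivative is F(x) = q*x/2 + 5*log(x + 3)/3 - 4*sin(2*x**2/3 - 3*x/2 + 1/4)/3 - atan(2*x).

The integrand splits into summands that can be handled one at a time.
Check: d/dx[q*x/2 + 5*log(x + 3)/3 - 4*sin(2*x**2/3 - 3*x/2 + 1/4)/3 - atan(2*x)] = (36*q*x**3 + 108*q*x**2 + 9*q*x + 27*q - 128*x**4*cos(2*x**2/3 - 3*x/2 + 1/4) - 240*x**3*cos(2*x**2/3 - 3*x/2 + 1/4) + 400*x**2*cos(2*x**2/3 - 3*x/2 + 1/4) + 120*x**2 - 60*x*cos(2*x**2/3 - 3*x/2 + 1/4) - 36*x + 108*cos(2*x**2/3 - 3*x/2 + 1/4) - 78)/(72*x**3 + 216*x**2 + 18*x + 54), which equals f(x).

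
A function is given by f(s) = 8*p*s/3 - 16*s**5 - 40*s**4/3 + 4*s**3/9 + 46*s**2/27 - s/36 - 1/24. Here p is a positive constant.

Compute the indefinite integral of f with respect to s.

F(s) = 4*p*s**2/3 - 8*s**6/3 - 8*s**5/3 + s**4/9 + 46*s**3/81 - s**2/72 - s/24 + C

Integrate term by term and add the pieces.
Check: d/ds[4*p*s**2/3 - 8*s**6/3 - 8*s**5/3 + s**4/9 + 46*s**3/81 - s**2/72 - s/24] = 8*p*s/3 - 16*s**5 - 40*s**4/3 + 4*s**3/9 + 46*s**2/27 - s/36 - 1/24 = f(s).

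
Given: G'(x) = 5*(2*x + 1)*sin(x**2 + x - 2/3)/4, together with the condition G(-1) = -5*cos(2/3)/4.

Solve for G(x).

G(x) = -5*cos(x**2 + x - 2/3)/4

The substitution u = x**2 + x - 2/3 works: G'(x) is exactly (dG/du)*(du/dx) for that inner function.
A general antiderivative is -5*cos(x**2 + x - 2/3)/4 + C.
The condition gives C = -5*cos(2/3)/4 - (-5*cos(2/3)/4) = 0.
So G(x) = -5*cos(x**2 + x - 2/3)/4.
Check: d/dx[-5*cos(x**2 + x - 2/3)/4] = 5*x*sin(x**2 + x - 2/3)/2 + 5*sin(x**2 + x - 2/3)/4, which equals G'(x).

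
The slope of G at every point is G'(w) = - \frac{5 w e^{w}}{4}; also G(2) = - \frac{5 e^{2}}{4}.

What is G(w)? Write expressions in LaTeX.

Recognize the product-rule pattern: G'(w) = u'v + uv' with u = \frac{5}{4} - \frac{5 w}{4}, v = e^{w}, so integration by parts undoes it.
A general antiderivative is \frac{\left(5 - 5 w\right) e^{w}}{4} + C.
The condition gives C = - \frac{5 e^{2}}{4} - (- \frac{5 e^{2}}{4}) = 0.
So G(w) = \frac{\left(5 - 5 w\right) e^{w}}{4}.
Check: d/dw[\frac{\left(5 - 5 w\right) e^{w}}{4}] = - \frac{5 w e^{w}}{4} = G'(w).

G(w) = \frac{\left(5 - 5 w\right) e^{w}}{4}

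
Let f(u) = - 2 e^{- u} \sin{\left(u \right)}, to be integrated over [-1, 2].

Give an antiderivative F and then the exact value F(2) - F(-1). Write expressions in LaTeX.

Antiderivative: F(u) = e^{- u} \sin{\left(u \right)} + e^{- u} \cos{\left(u \right)}; value = - e \cos{\left(1 \right)} + \frac{\cos{\left(2 \right)}}{e^{2}} + \frac{\sin{\left(2 \right)}}{e^{2}} + e \sin{\left(1 \right)}

A candidate is checked by its d/du: the result must match f(u).
F(u) = e^{- u} \sin{\left(u \right)} + e^{- u} \cos{\left(u \right)} is an antiderivative of f.
Check: d/du[e^{- u} \sin{\left(u \right)} + e^{- u} \cos{\left(u \right)}] = - 2 e^{- u} \sin{\left(u \right)} = f(u).
F(2) = \frac{\cos{\left(2 \right)}}{e^{2}} + \frac{\sin{\left(2 \right)}}{e^{2}}; F(-1) = - e \sin{\left(1 \right)} + e \cos{\left(1 \right)}.
Integral = F(2) - F(-1) = - e \cos{\left(1 \right)} + \frac{\cos{\left(2 \right)}}{e^{2}} + \frac{\sin{\left(2 \right)}}{e^{2}} + e \sin{\left(1 \right)}.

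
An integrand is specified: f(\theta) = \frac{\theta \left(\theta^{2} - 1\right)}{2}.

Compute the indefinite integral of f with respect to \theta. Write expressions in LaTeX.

f matches the chain-rule pattern g'(h)*h' with inner function h(\theta) = \frac{\theta^{2}}{2} - \frac{1}{2}; substituting u = h(\theta) collapses the integral.
Check: d/d\theta[\frac{\theta^{4}}{8} - \frac{\theta^{2}}{4}] = \frac{\theta^{3}}{2} - \frac{\theta}{2}, which equals f(\theta).

F(\theta) = \frac{\theta^{4}}{8} - \frac{\theta^{2}}{4} + C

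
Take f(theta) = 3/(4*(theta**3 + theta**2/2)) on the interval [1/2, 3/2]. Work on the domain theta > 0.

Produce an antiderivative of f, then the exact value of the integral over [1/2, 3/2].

Antiderivative: F(theta) = -3*log(theta) + 3*log(theta + 1/2) - 3/(2*theta); value = 2 - 3*log(3/2)

The denominator factors as 2*theta**2*(2*theta + 1); partial fractions split f into directly integrable pieces: 6/(2*theta + 1) - 3/theta + 3/(2*theta**2).
F(theta) = -3*log(theta) + 3*log(theta + 1/2) - 3/(2*theta) is an antiderivative of f.
Check: d/dtheta[-3*log(theta) + 3*log(theta + 1/2) - 3/(2*theta)] = 3/(4*theta**3 + 2*theta**2), which equals f(theta).
F(3/2) = -3*log(3/2) - 1 + 3*log(2); F(1/2) = -3 + 3*log(2).
Integral = F(3/2) - F(1/2) = 2 - 3*log(3/2).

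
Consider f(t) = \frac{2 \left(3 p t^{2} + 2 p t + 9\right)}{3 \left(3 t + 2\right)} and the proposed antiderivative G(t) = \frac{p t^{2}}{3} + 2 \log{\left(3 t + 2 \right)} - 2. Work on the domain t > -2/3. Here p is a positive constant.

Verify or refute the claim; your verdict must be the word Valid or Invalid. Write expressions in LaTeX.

Valid - the claim checks out under differentiation.

d/dt[G] = \frac{6 p t^{2} + 4 p t + 18}{9 t + 6}
This equals f(t) exactly, so the claim holds.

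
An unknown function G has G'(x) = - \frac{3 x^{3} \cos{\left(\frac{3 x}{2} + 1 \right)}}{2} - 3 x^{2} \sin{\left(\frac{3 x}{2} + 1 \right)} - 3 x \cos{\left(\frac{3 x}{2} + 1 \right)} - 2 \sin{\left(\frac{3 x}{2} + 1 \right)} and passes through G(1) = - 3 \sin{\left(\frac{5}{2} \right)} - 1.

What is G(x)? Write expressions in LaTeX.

Recognize the product-rule pattern: G'(x) = u'v + uv' with u = - x^{3} - 2 x, v = \sin{\left(\frac{3 x}{2} + 1 \right)}, so integration by parts undoes it.
A general antiderivative is \left(- x^{3} - 2 x\right) \sin{\left(\frac{3 x}{2} + 1 \right)} + C.
The condition gives C = - 3 \sin{\left(\frac{5}{2} \right)} - 1 - (- 3 \sin{\left(\frac{5}{2} \right)}) = -1.
So G(x) = - x^{3} \sin{\left(\frac{3 x}{2} + 1 \right)} - 2 x \sin{\left(\frac{3 x}{2} + 1 \right)} - 1.
Check: d/dx[- x^{3} \sin{\left(\frac{3 x}{2} + 1 \right)} - 2 x \sin{\left(\frac{3 x}{2} + 1 \right)} - 1] = - \frac{3 x^{3} \cos{\left(\frac{3 x}{2} + 1 \right)}}{2} - 3 x^{2} \sin{\left(\frac{3 x}{2} + 1 \right)} - 3 x \cos{\left(\frac{3 x}{2} + 1 \right)} - 2 \sin{\left(\frac{3 x}{2} + 1 \right)} = G'(x).

G(x) = - x^{3} \sin{\left(\frac{3 x}{2} + 1 \right)} - 2 x \sin{\left(\frac{3 x}{2} + 1 \right)} - 1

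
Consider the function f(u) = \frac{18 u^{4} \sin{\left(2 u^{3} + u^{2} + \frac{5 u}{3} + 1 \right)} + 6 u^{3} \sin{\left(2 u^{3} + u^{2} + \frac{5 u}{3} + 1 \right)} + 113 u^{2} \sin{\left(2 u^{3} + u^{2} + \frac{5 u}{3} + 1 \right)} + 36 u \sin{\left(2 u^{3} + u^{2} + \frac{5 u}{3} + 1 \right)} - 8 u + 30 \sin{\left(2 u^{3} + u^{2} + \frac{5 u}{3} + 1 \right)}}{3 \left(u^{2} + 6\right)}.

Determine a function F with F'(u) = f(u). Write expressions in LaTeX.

An antiderivative is F(u) = - \frac{4 \log{\left(u^{2} + 6 \right)}}{3} - \cos{\left(2 u^{3} + u^{2} + \frac{5 u}{3} + 1 \right)}.

Since d/du undoes antidifferentiation here, F'(u) = f(u) is required of F(u).
Check: d/du[- \frac{4 \log{\left(u^{2} + 6 \right)}}{3} - \cos{\left(2 u^{3} + u^{2} + \frac{5 u}{3} + 1 \right)}] = \frac{18 u^{4} \sin{\left(2 u^{3} + u^{2} + \frac{5 u}{3} + 1 \right)} + 6 u^{3} \sin{\left(2 u^{3} + u^{2} + \frac{5 u}{3} + 1 \right)} + 113 u^{2} \sin{\left(2 u^{3} + u^{2} + \frac{5 u}{3} + 1 \right)} + 36 u \sin{\left(2 u^{3} + u^{2} + \frac{5 u}{3} + 1 \right)} - 8 u + 30 \sin{\left(2 u^{3} + u^{2} + \frac{5 u}{3} + 1 \right)}}{3 u^{2} + 18}, which equals f(u).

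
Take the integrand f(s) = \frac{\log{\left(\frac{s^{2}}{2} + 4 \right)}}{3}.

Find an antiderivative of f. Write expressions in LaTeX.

An antiderivative is F(s) = \frac{s \log{\left(\frac{s^{2}}{2} + 4 \right)}}{3} - \frac{2 s}{3} + \frac{4 \sqrt{2} \operatorname{atan}{\left(\frac{\sqrt{2} s}{4} \right)}}{3}.

Whatever form F(s) takes, F'(s) = f(s) is non-negotiable.
Check: d/ds[\frac{s \log{\left(\frac{s^{2}}{2} + 4 \right)}}{3} - \frac{2 s}{3} + \frac{4 \sqrt{2} \operatorname{atan}{\left(\frac{\sqrt{2} s}{4} \right)}}{3}] = \frac{\log{\left(\frac{s^{2}}{2} + 4 \right)}}{3} = f(s).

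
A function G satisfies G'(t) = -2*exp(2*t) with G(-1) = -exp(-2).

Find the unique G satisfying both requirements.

G(t) = -exp(2*t)

A first test for any G(t): its t-derivative must equal the given G'(t).
A general antiderivative is -exp(2*t) + C.
The condition gives C = -exp(-2) - (-exp(-2)) = 0.
So G(t) = -exp(2*t).
Check: d/dt[-exp(2*t)] = -2*exp(2*t) = G'(t).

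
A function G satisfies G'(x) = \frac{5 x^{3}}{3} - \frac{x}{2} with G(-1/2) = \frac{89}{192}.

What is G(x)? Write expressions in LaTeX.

The integrand splits into summands that can be handled one at a time.
A general antiderivative is \frac{5 x^{4}}{12} - \frac{x^{2}}{4} + C.
The condition gives C = \frac{89}{192} - (- \frac{7}{192}) = \frac{1}{2}.
So G(x) = \frac{5 x^{4}}{12} - \frac{x^{2}}{4} + \frac{1}{2}.
Check: d/dx[\frac{5 x^{4}}{12} - \frac{x^{2}}{4} + \frac{1}{2}] = \frac{5 x^{3}}{3} - \frac{x}{2} = G'(x).

G(x) = \frac{5 x^{4}}{12} - \frac{x^{2}}{4} + \frac{1}{2}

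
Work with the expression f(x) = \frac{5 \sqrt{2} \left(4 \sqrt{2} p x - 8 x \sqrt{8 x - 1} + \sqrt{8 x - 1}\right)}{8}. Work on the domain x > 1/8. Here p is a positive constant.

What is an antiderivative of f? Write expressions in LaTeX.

An antiderivative is F(x) = \frac{80 p x^{2} - \sqrt{2} \left(8 x - 1\right)^{\frac{5}{2}}}{32}.

Check any antiderivative F(x) by computing F'(x) and comparing it with f(x).
Check: d/dx[\frac{80 p x^{2} - \sqrt{2} \left(8 x - 1\right)^{\frac{5}{2}}}{32}] = 5 p x - 5 \sqrt{2} x \sqrt{8 x - 1} + \frac{5 \sqrt{2} \sqrt{8 x - 1}}{8}, which equals f(x).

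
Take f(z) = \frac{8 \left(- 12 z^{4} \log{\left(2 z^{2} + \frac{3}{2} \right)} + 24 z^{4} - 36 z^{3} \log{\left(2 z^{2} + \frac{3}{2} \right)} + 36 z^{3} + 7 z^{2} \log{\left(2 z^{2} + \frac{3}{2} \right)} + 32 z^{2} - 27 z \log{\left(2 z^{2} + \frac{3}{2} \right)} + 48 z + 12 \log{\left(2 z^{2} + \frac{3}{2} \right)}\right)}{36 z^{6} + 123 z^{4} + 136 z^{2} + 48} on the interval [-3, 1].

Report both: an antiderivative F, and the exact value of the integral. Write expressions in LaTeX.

A first test for any F(z): its z-derivative must equal f(z) identically.
F(z) = \frac{8 z \log{\left(2 z^{2} + \frac{3}{2} \right)} + 12 \log{\left(2 z^{2} + \frac{3}{2} \right)}}{3 z^{2} + 4} is an antiderivative of f.
Check: d/dz[\frac{8 z \log{\left(2 z^{2} + \frac{3}{2} \right)} + 12 \log{\left(2 z^{2} + \frac{3}{2} \right)}}{3 z^{2} + 4}] = \frac{- 96 z^{4} \log{\left(2 z^{2} + \frac{3}{2} \right)} + 192 z^{4} - 288 z^{3} \log{\left(2 z^{2} + \frac{3}{2} \right)} + 288 z^{3} + 56 z^{2} \log{\left(2 z^{2} + \frac{3}{2} \right)} + 256 z^{2} - 216 z \log{\left(2 z^{2} + \frac{3}{2} \right)} + 384 z + 96 \log{\left(2 z^{2} + \frac{3}{2} \right)}}{36 z^{6} + 123 z^{4} + 136 z^{2} + 48}, which equals f(z).
F(1) = \frac{20 \log{\left(\frac{7}{2} \right)}}{7}; F(-3) = - \frac{12 \log{\left(\frac{39}{2} \right)}}{31}.
Integral = F(1) - F(-3) = \frac{12 \log{\left(\frac{39}{2} \right)}}{31} + \frac{20 \log{\left(\frac{7}{2} \right)}}{7}.

Antiderivative: F(z) = \frac{8 z \log{\left(2 z^{2} + \frac{3}{2} \right)} + 12 \log{\left(2 z^{2} + \frac{3}{2} \right)}}{3 z^{2} + 4}; value = \frac{12 \log{\left(\frac{39}{2} \right)}}{31} + \frac{20 \log{\left(\frac{7}{2} \right)}}{7}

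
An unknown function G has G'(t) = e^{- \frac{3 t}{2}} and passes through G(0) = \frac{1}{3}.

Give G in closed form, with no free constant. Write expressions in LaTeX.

A candidate passes only if d/dt[G] lands on the given G'(t) exactly.
A general antiderivative is - \frac{2 e^{- \frac{3 t}{2}}}{3} + C.
The condition gives C = \frac{1}{3} - (- \frac{2}{3}) = 1.
So G(t) = \frac{\left(3 e^{\frac{3 t}{2}} - 2\right) e^{- \frac{3 t}{2}}}{3}.
Check: d/dt[\frac{\left(3 e^{\frac{3 t}{2}} - 2\right) e^{- \frac{3 t}{2}}}{3}] = e^{- \frac{3 t}{2}} = G'(t).

G(t) = \frac{\left(3 e^{\frac{3 t}{2}} - 2\right) e^{- \frac{3 t}{2}}}{3}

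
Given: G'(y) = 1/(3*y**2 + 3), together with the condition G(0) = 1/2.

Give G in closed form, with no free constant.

For G(y) to be correct, d/dy[G] must agree with the stated G'(y) identically.
A general antiderivative is atan(y)/3 + C.
The condition gives C = 1/2 - (0) = 1/2.
So G(y) = (2*atan(y) + 3)/6.
Check: d/dy[(2*atan(y) + 3)/6] = 1/(3*y**2 + 3) = G'(y).

G(y) = (2*atan(y) + 3)/6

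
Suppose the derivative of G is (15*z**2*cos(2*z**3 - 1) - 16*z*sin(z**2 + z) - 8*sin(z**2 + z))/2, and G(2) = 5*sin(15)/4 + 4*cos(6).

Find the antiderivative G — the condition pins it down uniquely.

Whatever form G(z) takes, its d/dz must return the stated G'(z).
A general antiderivative is 5*sin(2*z**3 - 1)/4 + 4*cos(z**2 + z) + C.
The condition gives C = 5*sin(15)/4 + 4*cos(6) - (5*sin(15)/4 + 4*cos(6)) = 0.
So G(z) = 5*sin(2*z**3 - 1)/4 + 4*cos(z**2 + z).
Check: d/dz[5*sin(2*z**3 - 1)/4 + 4*cos(z**2 + z)] = 15*z**2*cos(2*z**3 - 1)/2 - 8*z*sin(z**2 + z) - 4*sin(z**2 + z), which equals G'(z).

G(z) = 5*sin(2*z**3 - 1)/4 + 4*cos(z**2 + z)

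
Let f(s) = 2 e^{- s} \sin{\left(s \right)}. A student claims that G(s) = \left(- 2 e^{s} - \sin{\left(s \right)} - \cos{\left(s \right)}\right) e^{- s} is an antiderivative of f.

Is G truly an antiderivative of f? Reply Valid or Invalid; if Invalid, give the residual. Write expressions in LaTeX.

Valid - differentiating G returns exactly f.

d/ds[G] = 2 e^{- s} \sin{\left(s \right)}
This equals f(s) exactly, so the claim holds.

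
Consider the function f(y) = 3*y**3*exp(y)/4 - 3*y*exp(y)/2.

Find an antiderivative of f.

f has the shape u'v + uv' for u = 3*y**3/4 - 9*y**2/4 + 3*y - 3 and v = exp(y) — it is the derivative of the product u*v.
Check: d/dy[3*y**3*exp(y)/4 - 9*y**2*exp(y)/4 + 3*y*exp(y) - 3*exp(y)] = 3*y**3*exp(y)/4 - 3*y*exp(y)/2 = f(y).

An antiderivative is F(y) = 3*y**3*exp(y)/4 - 9*y**2*exp(y)/4 + 3*y*exp(y) - 3*exp(y).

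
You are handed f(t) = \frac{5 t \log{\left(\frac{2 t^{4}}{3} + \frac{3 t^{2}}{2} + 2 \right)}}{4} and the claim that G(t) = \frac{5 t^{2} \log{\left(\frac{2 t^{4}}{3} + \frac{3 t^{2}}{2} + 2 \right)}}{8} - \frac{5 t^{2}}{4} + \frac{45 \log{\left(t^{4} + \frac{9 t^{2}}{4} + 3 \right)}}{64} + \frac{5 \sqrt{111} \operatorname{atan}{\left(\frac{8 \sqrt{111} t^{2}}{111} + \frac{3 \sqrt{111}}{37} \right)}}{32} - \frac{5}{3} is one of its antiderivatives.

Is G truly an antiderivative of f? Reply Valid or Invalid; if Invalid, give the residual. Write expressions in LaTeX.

Valid: G'(t) = f(t).

d/dt[G] = \frac{5 t \log{\left(\frac{2 t^{4}}{3} + \frac{3 t^{2}}{2} + 2 \right)}}{4}
This equals f(t) exactly, so the claim holds.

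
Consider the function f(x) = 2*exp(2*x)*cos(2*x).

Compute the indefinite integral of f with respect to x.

F(x) = (sin(2*x) + cos(2*x))*exp(2*x)/2 + C

Differentiate the proposed F(x) back; it has to land on f(x) exactly.
Check: d/dx[(sin(2*x) + cos(2*x))*exp(2*x)/2] = 2*exp(2*x)*cos(2*x) = f(x).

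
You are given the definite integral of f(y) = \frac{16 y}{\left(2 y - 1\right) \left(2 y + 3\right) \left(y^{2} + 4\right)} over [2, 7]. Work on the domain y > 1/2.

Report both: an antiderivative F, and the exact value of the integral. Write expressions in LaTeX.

Antiderivative: F(y) = \frac{4 \log{\left(y - \frac{1}{2} \right)}}{17} + \frac{12 \log{\left(y + \frac{3}{2} \right)}}{25} - \frac{152 \log{\left(y^{2} + 4 \right)}}{425} + \frac{128 \operatorname{atan}{\left(\frac{y}{2} \right)}}{425}; value = - \frac{152 \log{\left(53 \right)}}{425} - \frac{12 \log{\left(\frac{7}{2} \right)}}{25} - \frac{32 \pi}{425} - \frac{4 \log{\left(\frac{3}{2} \right)}}{17} + \frac{128 \operatorname{atan}{\left(\frac{7}{2} \right)}}{425} + \frac{4 \log{\left(\frac{13}{2} \right)}}{17} + \frac{152 \log{\left(8 \right)}}{425} + \frac{12 \log{\left(\frac{17}{2} \right)}}{25}

The denominator factors as \left(2 y - 1\right) \left(2 y + 3\right) \left(y^{2} + 4\right); partial fractions split f into directly integrable pieces: - \frac{16 \left(19 y - 16\right)}{425 \left(y^{2} + 4\right)} + \frac{24}{25 \left(2 y + 3\right)} + \frac{8}{17 \left(2 y - 1\right)}.
F(y) = \frac{4 \log{\left(y - \frac{1}{2} \right)}}{17} + \frac{12 \log{\left(y + \frac{3}{2} \right)}}{25} - \frac{152 \log{\left(y^{2} + 4 \right)}}{425} + \frac{128 \operatorname{atan}{\left(\frac{y}{2} \right)}}{425} is an antiderivative of f.
Check: d/dy[\frac{4 \log{\left(y - \frac{1}{2} \right)}}{17} + \frac{12 \log{\left(y + \frac{3}{2} \right)}}{25} - \frac{152 \log{\left(y^{2} + 4 \right)}}{425} + \frac{128 \operatorname{atan}{\left(\frac{y}{2} \right)}}{425}] = \frac{16 y}{4 y^{4} + 4 y^{3} + 13 y^{2} + 16 y - 12}, which equals f(y).
F(7) = - \frac{152 \log{\left(53 \right)}}{425} + \frac{128 \operatorname{atan}{\left(\frac{7}{2} \right)}}{425} + \frac{4 \log{\left(\frac{13}{2} \right)}}{17} + \frac{12 \log{\left(\frac{17}{2} \right)}}{25}; F(2) = - \frac{152 \log{\left(8 \right)}}{425} + \frac{4 \log{\left(\frac{3}{2} \right)}}{17} + \frac{32 \pi}{425} + \frac{12 \log{\left(\frac{7}{2} \right)}}{25}.
Integral = F(7) - F(2) = - \frac{152 \log{\left(53 \right)}}{425} - \frac{12 \log{\left(\frac{7}{2} \right)}}{25} - \frac{32 \pi}{425} - \frac{4 \log{\left(\frac{3}{2} \right)}}{17} + \frac{128 \operatorname{atan}{\left(\frac{7}{2} \right)}}{425} + \frac{4 \log{\left(\frac{13}{2} \right)}}{17} + \frac{152 \log{\left(8 \right)}}{425} + \frac{12 \log{\left(\frac{17}{2} \right)}}{25}.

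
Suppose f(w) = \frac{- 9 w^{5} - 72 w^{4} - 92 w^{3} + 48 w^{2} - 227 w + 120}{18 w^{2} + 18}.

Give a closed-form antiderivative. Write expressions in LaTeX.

An antiderivative is F(w) = - 2 \left(- \frac{w^{2}}{4} - \frac{4 w}{3} + \frac{5}{4}\right)^{2} - 4 \log{\left(w^{2} + 1 \right)}.

Recover f(w) by differentiating a candidate F(w); any mismatch rules it out.
Check: d/dw[- 2 \left(- \frac{w^{2}}{4} - \frac{4 w}{3} + \frac{5}{4}\right)^{2} - 4 \log{\left(w^{2} + 1 \right)}] = \frac{- 9 w^{5} - 72 w^{4} - 92 w^{3} + 48 w^{2} - 227 w + 120}{18 w^{2} + 18} = f(w).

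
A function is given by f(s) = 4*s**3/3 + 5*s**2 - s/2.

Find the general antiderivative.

F(s) = s**4/3 + 5*s**3/3 - s**2/4 + C

The integrand splits into summands that can be handled one at a time.
Check: d/ds[s**4/3 + 5*s**3/3 - s**2/4] = 4*s**3/3 + 5*s**2 - s/2 = f(s).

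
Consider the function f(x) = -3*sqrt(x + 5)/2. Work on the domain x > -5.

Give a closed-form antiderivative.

An antiderivative is F(x) = -(x + 5)**(3/2).

An antiderivative F(x) passes only if d/dx[F] lands on f(x) exactly.
Check: d/dx[-(x + 5)**(3/2)] = -3*sqrt(x + 5)/2 = f(x).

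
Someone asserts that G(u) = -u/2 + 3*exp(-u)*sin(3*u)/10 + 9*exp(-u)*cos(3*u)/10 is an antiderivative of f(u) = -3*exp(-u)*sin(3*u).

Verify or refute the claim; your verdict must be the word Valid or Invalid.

Invalid: d/du[G] - f = -1/2, which is not 0.

d/du[G] = (-exp(u) - 6*sin(3*u))*exp(-u)/2
d/du[G] - f(u) = -1/2 != 0.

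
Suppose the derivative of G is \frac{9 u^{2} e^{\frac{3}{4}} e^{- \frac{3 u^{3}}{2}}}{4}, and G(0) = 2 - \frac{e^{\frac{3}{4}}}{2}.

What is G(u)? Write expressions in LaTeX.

G(u) = 2 - \frac{e^{\frac{3}{4} - \frac{3 u^{3}}{2}}}{2}

The substitution w = \frac{3}{4} - \frac{3 u^{3}}{2} works: G'(u) is exactly (dG/dw)*(dw/du) for that inner function.
A general antiderivative is - \frac{e^{\frac{3}{4} - \frac{3 u^{3}}{2}}}{2} + C.
The condition gives C = 2 - \frac{e^{\frac{3}{4}}}{2} - (- \frac{e^{\frac{3}{4}}}{2}) = 2.
So G(u) = 2 - \frac{e^{\frac{3}{4} - \frac{3 u^{3}}{2}}}{2}.
Check: d/du[2 - \frac{e^{\frac{3}{4} - \frac{3 u^{3}}{2}}}{2}] = \frac{9 u^{2} e^{\frac{3}{4}} e^{- \frac{3 u^{3}}{2}}}{4} = G'(u).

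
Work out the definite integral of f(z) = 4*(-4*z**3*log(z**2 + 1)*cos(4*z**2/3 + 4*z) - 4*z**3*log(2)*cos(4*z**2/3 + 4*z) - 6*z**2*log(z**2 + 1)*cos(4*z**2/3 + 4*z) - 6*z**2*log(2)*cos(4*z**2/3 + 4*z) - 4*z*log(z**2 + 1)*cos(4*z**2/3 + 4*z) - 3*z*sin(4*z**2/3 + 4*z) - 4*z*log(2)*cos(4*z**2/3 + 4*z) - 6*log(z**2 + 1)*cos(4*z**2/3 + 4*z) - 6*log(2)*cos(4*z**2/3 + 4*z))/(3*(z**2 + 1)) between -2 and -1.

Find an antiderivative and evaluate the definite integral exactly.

Recognize the product-rule pattern: f = u'v + uv' with u = -2*log(2*z**2 + 2), v = sin(4*z**2/3 + 4*z), so integration by parts undoes it.
F(z) = -2*log(2*z**2 + 2)*sin(4*z**2/3 + 4*z) is an antiderivative of f.
Check: d/dz[-2*log(2*z**2 + 2)*sin(4*z**2/3 + 4*z)] = (-16*z**3*log(z**2 + 1)*cos(4*z**2/3 + 4*z) - 16*z**3*log(2)*cos(4*z**2/3 + 4*z) - 24*z**2*log(z**2 + 1)*cos(4*z**2/3 + 4*z) - 24*z**2*log(2)*cos(4*z**2/3 + 4*z) - 16*z*log(z**2 + 1)*cos(4*z**2/3 + 4*z) - 12*z*sin(4*z**2/3 + 4*z) - 16*z*log(2)*cos(4*z**2/3 + 4*z) - 24*log(z**2 + 1)*cos(4*z**2/3 + 4*z) - 24*log(2)*cos(4*z**2/3 + 4*z))/(3*z**2 + 3), which equals f(z).
F(-1) = 2*log(4)*sin(8/3); F(-2) = 2*log(10)*sin(8/3).
Integral = F(-1) - F(-2) = -2*log(10)*sin(8/3) + 2*log(4)*sin(8/3).

Antiderivative: F(z) = -2*log(2*z**2 + 2)*sin(4*z**2/3 + 4*z); value = -2*log(10)*sin(8/3) + 2*log(4)*sin(8/3)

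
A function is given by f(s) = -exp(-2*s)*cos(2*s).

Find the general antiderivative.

For F(s) to be correct the identity F'(s) - f(s) = 0 must hold.
Check: d/ds[(-sin(2*s) + cos(2*s))*exp(-2*s)/4] = -exp(-2*s)*cos(2*s) = f(s).

F(s) = (-sin(2*s) + cos(2*s))*exp(-2*s)/4 + C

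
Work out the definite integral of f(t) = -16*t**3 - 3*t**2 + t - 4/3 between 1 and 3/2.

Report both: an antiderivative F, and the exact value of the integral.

Antiderivative: F(t) = -4*t**4 - t**3 + t**2/2 - 4*t/3; value = -56/3

The integrand splits into summands that can be handled one at a time.
F(t) = -4*t**4 - t**3 + t**2/2 - 4*t/3 is an antiderivative of f.
Check: d/dt[-4*t**4 - t**3 + t**2/2 - 4*t/3] = -16*t**3 - 3*t**2 + t - 4/3 = f(t).
F(3/2) = -49/2; F(1) = -35/6.
Integral = F(3/2) - F(1) = -56/3.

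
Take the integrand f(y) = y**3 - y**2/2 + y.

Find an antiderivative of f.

An antiderivative is F(y) = y**2*(3*y**2 - 2*y + 6)/12.

Integrate term by term and add the pieces.
Check: d/dy[y**2*(3*y**2 - 2*y + 6)/12] = y**3 - y**2/2 + y = f(y).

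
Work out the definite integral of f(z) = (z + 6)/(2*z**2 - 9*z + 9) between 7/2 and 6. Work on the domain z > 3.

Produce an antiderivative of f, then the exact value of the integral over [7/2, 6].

Antiderivative: F(z) = 3*log(z - 3) - 5*log(z - 3/2)/2; value = -5*log(9/2)/2 + 3*log(3) + 11*log(2)/2

Factor the denominator ((z - 3)*(2*z - 3)) and decompose: f = -5/(2*z - 3) + 3/(z - 3); each piece integrates to a log, atan, or power term.
F(z) = 3*log(z - 3) - 5*log(z - 3/2)/2 is an antiderivative of f.
Check: d/dz[3*log(z - 3) - 5*log(z - 3/2)/2] = (z + 6)/(2*z**2 - 9*z + 9) = f(z).
F(6) = -5*log(9/2)/2 + 3*log(3); F(7/2) = -11*log(2)/2.
Integral = F(6) - F(7/2) = -5*log(9/2)/2 + 3*log(3) + 11*log(2)/2.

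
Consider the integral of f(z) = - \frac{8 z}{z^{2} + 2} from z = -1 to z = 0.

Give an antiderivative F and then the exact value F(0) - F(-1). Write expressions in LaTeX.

f matches the chain-rule pattern g'(h)*h' with inner function h(z) = z^{2} + 2; substituting u = h(z) collapses the integral.
F(z) = - 4 \log{\left(z^{2} + 2 \right)} is an antiderivative of f.
Check: d/dz[- 4 \log{\left(z^{2} + 2 \right)}] = - \frac{8 z}{z^{2} + 2} = f(z).
F(0) = - 4 \log{\left(2 \right)}; F(-1) = - 4 \log{\left(3 \right)}.
Integral = F(0) - F(-1) = - 4 \log{\left(2 \right)} + 4 \log{\left(3 \right)}.

Antiderivative: F(z) = - 4 \log{\left(z^{2} + 2 \right)}; value = - 4 \log{\left(2 \right)} + 4 \log{\left(3 \right)}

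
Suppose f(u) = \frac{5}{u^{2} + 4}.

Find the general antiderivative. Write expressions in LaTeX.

A candidate is checked by its d/du: the result must match f(u).
Check: d/du[\frac{5 \operatorname{atan}{\left(\frac{u}{2} \right)}}{2}] = \frac{5}{u^{2} + 4} = f(u).

F(u) = \frac{5 \operatorname{atan}{\left(\frac{u}{2} \right)}}{2} + C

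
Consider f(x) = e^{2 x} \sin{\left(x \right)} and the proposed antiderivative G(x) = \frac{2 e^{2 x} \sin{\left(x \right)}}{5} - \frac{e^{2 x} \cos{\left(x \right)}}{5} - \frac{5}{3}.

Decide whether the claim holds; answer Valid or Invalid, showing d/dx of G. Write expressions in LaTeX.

d/dx[G] = e^{2 x} \sin{\left(x \right)}
This equals f(x) exactly, so the claim holds.

Valid: G'(x) = f(x).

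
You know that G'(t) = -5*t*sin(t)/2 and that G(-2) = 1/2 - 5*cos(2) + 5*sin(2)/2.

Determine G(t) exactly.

Since d/dt undoes antidifferentiation here, G(t) must give back the stated G'(t).
A general antiderivative is 5*t*cos(t)/2 - 5*sin(t)/2 + C.
The condition gives C = 1/2 - 5*cos(2) + 5*sin(2)/2 - (-5*cos(2) + 5*sin(2)/2) = 1/2.
So G(t) = 5*t*cos(t)/2 - 5*sin(t)/2 + 1/2.
Check: d/dt[5*t*cos(t)/2 - 5*sin(t)/2 + 1/2] = -5*t*sin(t)/2 = G'(t).

G(t) = 5*t*cos(t)/2 - 5*sin(t)/2 + 1/2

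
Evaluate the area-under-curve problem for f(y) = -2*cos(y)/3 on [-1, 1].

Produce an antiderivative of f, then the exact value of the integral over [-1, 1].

A first test for any F(y): its y-derivative must equal f(y) identically.
F(y) = -2*sin(y)/3 is an antiderivative of f.
Check: d/dy[-2*sin(y)/3] = -2*cos(y)/3 = f(y).
F(1) = -2*sin(1)/3; F(-1) = 2*sin(1)/3.
Integral = F(1) - F(-1) = -4*sin(1)/3.

Antiderivative: F(y) = -2*sin(y)/3; value = -4*sin(1)/3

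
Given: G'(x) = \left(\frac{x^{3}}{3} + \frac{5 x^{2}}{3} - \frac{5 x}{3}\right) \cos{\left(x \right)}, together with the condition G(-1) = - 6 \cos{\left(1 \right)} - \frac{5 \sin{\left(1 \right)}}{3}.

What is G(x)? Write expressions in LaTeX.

G(x) = \frac{x^{3} \sin{\left(x \right)}}{3} + \frac{5 x^{2} \sin{\left(x \right)}}{3} + x^{2} \cos{\left(x \right)} - \frac{11 x \sin{\left(x \right)}}{3} + \frac{10 x \cos{\left(x \right)}}{3} - \frac{10 \sin{\left(x \right)}}{3} - \frac{11 \cos{\left(x \right)}}{3}

Recover the given G'(x) by differentiating a candidate G(x); any mismatch rules it out.
A general antiderivative is \frac{x^{3} \sin{\left(x \right)}}{3} + \frac{5 x^{2} \sin{\left(x \right)}}{3} + x^{2} \cos{\left(x \right)} - \frac{11 x \sin{\left(x \right)}}{3} + \frac{10 x \cos{\left(x \right)}}{3} - \frac{10 \sin{\left(x \right)}}{3} - \frac{11 \cos{\left(x \right)}}{3} + C.
The condition gives C = - 6 \cos{\left(1 \right)} - \frac{5 \sin{\left(1 \right)}}{3} - (- 6 \cos{\left(1 \right)} - \frac{5 \sin{\left(1 \right)}}{3}) = 0.
So G(x) = \frac{x^{3} \sin{\left(x \right)}}{3} + \frac{5 x^{2} \sin{\left(x \right)}}{3} + x^{2} \cos{\left(x \right)} - \frac{11 x \sin{\left(x \right)}}{3} + \frac{10 x \cos{\left(x \right)}}{3} - \frac{10 \sin{\left(x \right)}}{3} - \frac{11 \cos{\left(x \right)}}{3}.
Check: d/dx[\frac{x^{3} \sin{\left(x \right)}}{3} + \frac{5 x^{2} \sin{\left(x \right)}}{3} + x^{2} \cos{\left(x \right)} - \frac{11 x \sin{\left(x \right)}}{3} + \frac{10 x \cos{\left(x \right)}}{3} - \frac{10 \sin{\left(x \right)}}{3} - \frac{11 \cos{\left(x \right)}}{3}] = \frac{x^{3} \cos{\left(x \right)}}{3} + \frac{5 x^{2} \cos{\left(x \right)}}{3} - \frac{5 x \cos{\left(x \right)}}{3}, which equals G'(x).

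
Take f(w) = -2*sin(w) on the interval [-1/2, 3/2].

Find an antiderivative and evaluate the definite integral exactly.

Antiderivative: F(w) = 2*cos(w); value = -2*cos(1/2) + 2*cos(3/2)

Check any antiderivative F(w) by computing F'(w) and comparing it with f(w).
F(w) = 2*cos(w) is an antiderivative of f.
Check: d/dw[2*cos(w)] = -2*sin(w) = f(w).
F(3/2) = 2*cos(3/2); F(-1/2) = 2*cos(1/2).
Integral = F(3/2) - F(-1/2) = -2*cos(1/2) + 2*cos(3/2).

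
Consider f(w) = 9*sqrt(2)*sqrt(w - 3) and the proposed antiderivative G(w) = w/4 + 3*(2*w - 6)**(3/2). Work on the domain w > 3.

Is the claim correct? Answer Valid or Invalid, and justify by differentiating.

d/dw[G] = 9*sqrt(2)*sqrt(w - 3) + 1/4
d/dw[G] - f(w) = 1/4 != 0.

Invalid: d/dw[G] - f = 1/4, which is not 0.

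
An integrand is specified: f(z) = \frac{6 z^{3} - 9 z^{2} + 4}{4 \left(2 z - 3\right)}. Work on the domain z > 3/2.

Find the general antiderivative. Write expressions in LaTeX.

Recover f(z) by differentiating a candidate F(z); any mismatch rules it out.
Check: d/dz[\frac{z^{3}}{4} + \frac{\log{\left(z - \frac{3}{2} \right)}}{2}] = \frac{6 z^{3} - 9 z^{2} + 4}{8 z - 12}, which equals f(z).

F(z) = \frac{z^{3}}{4} + \frac{\log{\left(z - \frac{3}{2} \right)}}{2} + C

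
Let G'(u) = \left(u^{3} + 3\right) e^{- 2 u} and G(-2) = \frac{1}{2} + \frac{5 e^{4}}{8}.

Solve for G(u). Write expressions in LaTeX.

G(u) = \frac{\left(- 4 u^{3} - 6 u^{2} - 6 u - 15\right) e^{- 2 u}}{8} + \frac{1}{2}

Recognize the product-rule pattern: G'(u) = v'r + vr' with v = - \frac{u^{3}}{2} - \frac{3 u^{2}}{4} - \frac{3 u}{4} - \frac{15}{8}, r = e^{- 2 u}, so integration by parts undoes it.
A general antiderivative is \frac{\left(- 4 u^{3} - 6 u^{2} - 6 u - 15\right) e^{- 2 u}}{8} + C.
The condition gives C = \frac{1}{2} + \frac{5 e^{4}}{8} - (\frac{5 e^{4}}{8}) = \frac{1}{2}.
So G(u) = \frac{\left(- 4 u^{3} - 6 u^{2} - 6 u - 15\right) e^{- 2 u}}{8} + \frac{1}{2}.
Check: d/du[\frac{\left(- 4 u^{3} - 6 u^{2} - 6 u - 15\right) e^{- 2 u}}{8} + \frac{1}{2}] = \left(u^{3} + 3\right) e^{- 2 u} = G'(u).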